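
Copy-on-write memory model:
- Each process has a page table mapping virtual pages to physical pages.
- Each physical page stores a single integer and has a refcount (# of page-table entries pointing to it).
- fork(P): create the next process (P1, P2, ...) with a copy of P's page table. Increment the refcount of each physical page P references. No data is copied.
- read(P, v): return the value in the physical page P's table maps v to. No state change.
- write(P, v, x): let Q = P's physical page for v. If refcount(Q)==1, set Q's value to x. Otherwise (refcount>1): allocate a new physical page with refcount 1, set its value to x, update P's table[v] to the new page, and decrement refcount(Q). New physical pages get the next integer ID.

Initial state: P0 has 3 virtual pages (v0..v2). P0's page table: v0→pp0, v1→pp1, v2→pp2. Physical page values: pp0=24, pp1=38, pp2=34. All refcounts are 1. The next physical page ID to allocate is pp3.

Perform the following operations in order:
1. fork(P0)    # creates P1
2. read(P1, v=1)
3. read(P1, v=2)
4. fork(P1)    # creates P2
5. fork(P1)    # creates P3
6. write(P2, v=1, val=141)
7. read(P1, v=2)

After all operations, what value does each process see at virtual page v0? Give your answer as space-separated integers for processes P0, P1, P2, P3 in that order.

Op 1: fork(P0) -> P1. 3 ppages; refcounts: pp0:2 pp1:2 pp2:2
Op 2: read(P1, v1) -> 38. No state change.
Op 3: read(P1, v2) -> 34. No state change.
Op 4: fork(P1) -> P2. 3 ppages; refcounts: pp0:3 pp1:3 pp2:3
Op 5: fork(P1) -> P3. 3 ppages; refcounts: pp0:4 pp1:4 pp2:4
Op 6: write(P2, v1, 141). refcount(pp1)=4>1 -> COPY to pp3. 4 ppages; refcounts: pp0:4 pp1:3 pp2:4 pp3:1
Op 7: read(P1, v2) -> 34. No state change.
P0: v0 -> pp0 = 24
P1: v0 -> pp0 = 24
P2: v0 -> pp0 = 24
P3: v0 -> pp0 = 24

Answer: 24 24 24 24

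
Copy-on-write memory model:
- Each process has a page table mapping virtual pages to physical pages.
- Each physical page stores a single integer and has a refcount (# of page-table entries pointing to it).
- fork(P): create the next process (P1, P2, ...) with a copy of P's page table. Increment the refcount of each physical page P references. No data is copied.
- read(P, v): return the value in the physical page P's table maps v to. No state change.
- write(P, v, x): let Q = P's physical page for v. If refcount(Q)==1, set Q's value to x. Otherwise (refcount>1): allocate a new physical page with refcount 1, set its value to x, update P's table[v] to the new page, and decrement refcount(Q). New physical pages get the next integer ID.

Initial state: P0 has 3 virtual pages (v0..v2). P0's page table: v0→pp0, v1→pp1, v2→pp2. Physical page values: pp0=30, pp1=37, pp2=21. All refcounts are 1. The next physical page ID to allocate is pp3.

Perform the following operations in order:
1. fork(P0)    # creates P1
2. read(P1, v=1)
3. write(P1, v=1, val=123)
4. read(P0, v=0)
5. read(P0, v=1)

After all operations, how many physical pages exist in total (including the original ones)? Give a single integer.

Op 1: fork(P0) -> P1. 3 ppages; refcounts: pp0:2 pp1:2 pp2:2
Op 2: read(P1, v1) -> 37. No state change.
Op 3: write(P1, v1, 123). refcount(pp1)=2>1 -> COPY to pp3. 4 ppages; refcounts: pp0:2 pp1:1 pp2:2 pp3:1
Op 4: read(P0, v0) -> 30. No state change.
Op 5: read(P0, v1) -> 37. No state change.

Answer: 4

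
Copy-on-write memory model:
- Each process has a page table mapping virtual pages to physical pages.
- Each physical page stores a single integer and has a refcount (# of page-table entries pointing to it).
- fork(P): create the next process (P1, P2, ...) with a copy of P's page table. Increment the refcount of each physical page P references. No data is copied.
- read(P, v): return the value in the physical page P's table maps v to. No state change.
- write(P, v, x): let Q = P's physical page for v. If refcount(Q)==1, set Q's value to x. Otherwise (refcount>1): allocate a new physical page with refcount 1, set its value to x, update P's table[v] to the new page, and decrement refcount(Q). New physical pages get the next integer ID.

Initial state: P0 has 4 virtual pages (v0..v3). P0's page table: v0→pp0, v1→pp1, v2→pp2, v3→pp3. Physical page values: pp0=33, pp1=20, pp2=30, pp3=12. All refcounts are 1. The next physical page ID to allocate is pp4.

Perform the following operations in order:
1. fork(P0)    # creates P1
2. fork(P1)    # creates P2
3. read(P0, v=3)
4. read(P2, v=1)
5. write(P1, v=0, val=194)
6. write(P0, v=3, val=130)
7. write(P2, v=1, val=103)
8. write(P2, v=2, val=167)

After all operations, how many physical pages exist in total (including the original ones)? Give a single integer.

Op 1: fork(P0) -> P1. 4 ppages; refcounts: pp0:2 pp1:2 pp2:2 pp3:2
Op 2: fork(P1) -> P2. 4 ppages; refcounts: pp0:3 pp1:3 pp2:3 pp3:3
Op 3: read(P0, v3) -> 12. No state change.
Op 4: read(P2, v1) -> 20. No state change.
Op 5: write(P1, v0, 194). refcount(pp0)=3>1 -> COPY to pp4. 5 ppages; refcounts: pp0:2 pp1:3 pp2:3 pp3:3 pp4:1
Op 6: write(P0, v3, 130). refcount(pp3)=3>1 -> COPY to pp5. 6 ppages; refcounts: pp0:2 pp1:3 pp2:3 pp3:2 pp4:1 pp5:1
Op 7: write(P2, v1, 103). refcount(pp1)=3>1 -> COPY to pp6. 7 ppages; refcounts: pp0:2 pp1:2 pp2:3 pp3:2 pp4:1 pp5:1 pp6:1
Op 8: write(P2, v2, 167). refcount(pp2)=3>1 -> COPY to pp7. 8 ppages; refcounts: pp0:2 pp1:2 pp2:2 pp3:2 pp4:1 pp5:1 pp6:1 pp7:1

Answer: 8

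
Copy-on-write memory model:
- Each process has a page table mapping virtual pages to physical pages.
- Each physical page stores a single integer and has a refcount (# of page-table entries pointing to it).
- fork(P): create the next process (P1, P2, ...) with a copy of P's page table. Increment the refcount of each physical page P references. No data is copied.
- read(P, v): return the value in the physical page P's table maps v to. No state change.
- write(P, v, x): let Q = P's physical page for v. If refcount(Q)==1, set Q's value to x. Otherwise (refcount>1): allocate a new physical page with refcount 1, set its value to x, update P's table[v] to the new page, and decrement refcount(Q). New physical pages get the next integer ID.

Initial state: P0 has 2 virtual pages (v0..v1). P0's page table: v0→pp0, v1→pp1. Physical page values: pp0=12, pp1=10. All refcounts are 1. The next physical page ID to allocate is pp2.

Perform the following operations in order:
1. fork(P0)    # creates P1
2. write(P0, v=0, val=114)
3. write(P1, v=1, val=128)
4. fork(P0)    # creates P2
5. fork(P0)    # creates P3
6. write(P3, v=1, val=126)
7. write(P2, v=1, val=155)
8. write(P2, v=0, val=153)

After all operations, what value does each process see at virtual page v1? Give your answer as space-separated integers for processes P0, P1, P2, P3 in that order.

Answer: 10 128 155 126

Derivation:
Op 1: fork(P0) -> P1. 2 ppages; refcounts: pp0:2 pp1:2
Op 2: write(P0, v0, 114). refcount(pp0)=2>1 -> COPY to pp2. 3 ppages; refcounts: pp0:1 pp1:2 pp2:1
Op 3: write(P1, v1, 128). refcount(pp1)=2>1 -> COPY to pp3. 4 ppages; refcounts: pp0:1 pp1:1 pp2:1 pp3:1
Op 4: fork(P0) -> P2. 4 ppages; refcounts: pp0:1 pp1:2 pp2:2 pp3:1
Op 5: fork(P0) -> P3. 4 ppages; refcounts: pp0:1 pp1:3 pp2:3 pp3:1
Op 6: write(P3, v1, 126). refcount(pp1)=3>1 -> COPY to pp4. 5 ppages; refcounts: pp0:1 pp1:2 pp2:3 pp3:1 pp4:1
Op 7: write(P2, v1, 155). refcount(pp1)=2>1 -> COPY to pp5. 6 ppages; refcounts: pp0:1 pp1:1 pp2:3 pp3:1 pp4:1 pp5:1
Op 8: write(P2, v0, 153). refcount(pp2)=3>1 -> COPY to pp6. 7 ppages; refcounts: pp0:1 pp1:1 pp2:2 pp3:1 pp4:1 pp5:1 pp6:1
P0: v1 -> pp1 = 10
P1: v1 -> pp3 = 128
P2: v1 -> pp5 = 155
P3: v1 -> pp4 = 126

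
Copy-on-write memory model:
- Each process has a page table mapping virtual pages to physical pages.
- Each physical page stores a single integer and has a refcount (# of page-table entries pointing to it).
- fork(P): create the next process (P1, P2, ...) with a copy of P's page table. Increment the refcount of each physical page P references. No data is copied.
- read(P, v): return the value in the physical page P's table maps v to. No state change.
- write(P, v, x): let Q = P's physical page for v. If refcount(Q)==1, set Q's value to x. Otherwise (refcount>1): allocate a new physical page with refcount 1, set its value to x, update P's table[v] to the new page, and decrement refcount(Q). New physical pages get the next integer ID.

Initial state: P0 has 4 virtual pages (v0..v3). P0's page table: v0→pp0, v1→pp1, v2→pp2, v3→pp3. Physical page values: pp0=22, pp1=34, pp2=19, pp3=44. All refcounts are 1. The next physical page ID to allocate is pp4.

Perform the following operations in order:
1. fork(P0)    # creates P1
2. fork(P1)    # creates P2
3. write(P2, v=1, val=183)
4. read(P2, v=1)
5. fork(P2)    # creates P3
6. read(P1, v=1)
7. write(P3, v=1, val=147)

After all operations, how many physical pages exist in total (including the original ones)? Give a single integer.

Answer: 6

Derivation:
Op 1: fork(P0) -> P1. 4 ppages; refcounts: pp0:2 pp1:2 pp2:2 pp3:2
Op 2: fork(P1) -> P2. 4 ppages; refcounts: pp0:3 pp1:3 pp2:3 pp3:3
Op 3: write(P2, v1, 183). refcount(pp1)=3>1 -> COPY to pp4. 5 ppages; refcounts: pp0:3 pp1:2 pp2:3 pp3:3 pp4:1
Op 4: read(P2, v1) -> 183. No state change.
Op 5: fork(P2) -> P3. 5 ppages; refcounts: pp0:4 pp1:2 pp2:4 pp3:4 pp4:2
Op 6: read(P1, v1) -> 34. No state change.
Op 7: write(P3, v1, 147). refcount(pp4)=2>1 -> COPY to pp5. 6 ppages; refcounts: pp0:4 pp1:2 pp2:4 pp3:4 pp4:1 pp5:1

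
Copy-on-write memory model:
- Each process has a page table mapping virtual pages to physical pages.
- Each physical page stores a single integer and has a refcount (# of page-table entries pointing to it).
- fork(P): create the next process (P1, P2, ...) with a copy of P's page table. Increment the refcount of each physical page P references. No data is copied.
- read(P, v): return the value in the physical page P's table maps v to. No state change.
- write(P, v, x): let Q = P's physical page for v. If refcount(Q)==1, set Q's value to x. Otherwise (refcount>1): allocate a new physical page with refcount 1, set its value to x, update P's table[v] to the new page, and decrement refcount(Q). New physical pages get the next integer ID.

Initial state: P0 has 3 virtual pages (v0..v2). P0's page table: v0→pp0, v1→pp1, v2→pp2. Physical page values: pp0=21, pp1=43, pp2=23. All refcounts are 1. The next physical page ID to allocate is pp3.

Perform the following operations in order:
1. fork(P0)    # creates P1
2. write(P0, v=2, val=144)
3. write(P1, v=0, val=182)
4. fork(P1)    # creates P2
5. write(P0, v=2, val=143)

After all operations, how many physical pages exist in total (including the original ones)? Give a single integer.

Op 1: fork(P0) -> P1. 3 ppages; refcounts: pp0:2 pp1:2 pp2:2
Op 2: write(P0, v2, 144). refcount(pp2)=2>1 -> COPY to pp3. 4 ppages; refcounts: pp0:2 pp1:2 pp2:1 pp3:1
Op 3: write(P1, v0, 182). refcount(pp0)=2>1 -> COPY to pp4. 5 ppages; refcounts: pp0:1 pp1:2 pp2:1 pp3:1 pp4:1
Op 4: fork(P1) -> P2. 5 ppages; refcounts: pp0:1 pp1:3 pp2:2 pp3:1 pp4:2
Op 5: write(P0, v2, 143). refcount(pp3)=1 -> write in place. 5 ppages; refcounts: pp0:1 pp1:3 pp2:2 pp3:1 pp4:2

Answer: 5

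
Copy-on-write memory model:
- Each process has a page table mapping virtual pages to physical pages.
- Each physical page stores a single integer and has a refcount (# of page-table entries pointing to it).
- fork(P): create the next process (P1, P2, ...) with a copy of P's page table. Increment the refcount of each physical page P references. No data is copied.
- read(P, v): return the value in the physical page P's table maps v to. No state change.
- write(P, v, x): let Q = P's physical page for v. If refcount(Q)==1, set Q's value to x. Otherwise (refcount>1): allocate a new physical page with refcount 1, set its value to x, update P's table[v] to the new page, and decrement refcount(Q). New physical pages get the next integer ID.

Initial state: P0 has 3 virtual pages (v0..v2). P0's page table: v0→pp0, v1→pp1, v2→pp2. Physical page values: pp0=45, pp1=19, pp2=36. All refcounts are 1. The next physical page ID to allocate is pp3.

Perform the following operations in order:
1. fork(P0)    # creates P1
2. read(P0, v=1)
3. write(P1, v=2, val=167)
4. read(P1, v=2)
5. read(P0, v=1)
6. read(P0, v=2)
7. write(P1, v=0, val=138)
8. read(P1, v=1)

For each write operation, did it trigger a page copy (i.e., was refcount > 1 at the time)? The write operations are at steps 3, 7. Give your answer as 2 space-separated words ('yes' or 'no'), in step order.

Op 1: fork(P0) -> P1. 3 ppages; refcounts: pp0:2 pp1:2 pp2:2
Op 2: read(P0, v1) -> 19. No state change.
Op 3: write(P1, v2, 167). refcount(pp2)=2>1 -> COPY to pp3. 4 ppages; refcounts: pp0:2 pp1:2 pp2:1 pp3:1
Op 4: read(P1, v2) -> 167. No state change.
Op 5: read(P0, v1) -> 19. No state change.
Op 6: read(P0, v2) -> 36. No state change.
Op 7: write(P1, v0, 138). refcount(pp0)=2>1 -> COPY to pp4. 5 ppages; refcounts: pp0:1 pp1:2 pp2:1 pp3:1 pp4:1
Op 8: read(P1, v1) -> 19. No state change.

yes yes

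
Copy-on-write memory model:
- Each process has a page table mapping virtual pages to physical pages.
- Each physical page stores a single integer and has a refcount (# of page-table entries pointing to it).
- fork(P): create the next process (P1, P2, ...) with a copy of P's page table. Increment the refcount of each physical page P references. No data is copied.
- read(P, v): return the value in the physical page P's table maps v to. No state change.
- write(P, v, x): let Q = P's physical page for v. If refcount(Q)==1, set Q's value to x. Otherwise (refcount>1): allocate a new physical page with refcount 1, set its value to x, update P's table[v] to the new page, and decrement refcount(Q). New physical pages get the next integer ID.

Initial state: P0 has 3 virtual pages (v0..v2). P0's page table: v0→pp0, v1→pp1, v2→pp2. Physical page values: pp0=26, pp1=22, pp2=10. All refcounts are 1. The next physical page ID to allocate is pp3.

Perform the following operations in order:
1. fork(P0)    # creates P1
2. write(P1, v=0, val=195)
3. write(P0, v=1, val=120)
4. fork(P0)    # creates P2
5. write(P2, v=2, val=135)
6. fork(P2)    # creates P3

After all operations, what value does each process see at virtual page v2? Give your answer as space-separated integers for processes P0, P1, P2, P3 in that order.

Op 1: fork(P0) -> P1. 3 ppages; refcounts: pp0:2 pp1:2 pp2:2
Op 2: write(P1, v0, 195). refcount(pp0)=2>1 -> COPY to pp3. 4 ppages; refcounts: pp0:1 pp1:2 pp2:2 pp3:1
Op 3: write(P0, v1, 120). refcount(pp1)=2>1 -> COPY to pp4. 5 ppages; refcounts: pp0:1 pp1:1 pp2:2 pp3:1 pp4:1
Op 4: fork(P0) -> P2. 5 ppages; refcounts: pp0:2 pp1:1 pp2:3 pp3:1 pp4:2
Op 5: write(P2, v2, 135). refcount(pp2)=3>1 -> COPY to pp5. 6 ppages; refcounts: pp0:2 pp1:1 pp2:2 pp3:1 pp4:2 pp5:1
Op 6: fork(P2) -> P3. 6 ppages; refcounts: pp0:3 pp1:1 pp2:2 pp3:1 pp4:3 pp5:2
P0: v2 -> pp2 = 10
P1: v2 -> pp2 = 10
P2: v2 -> pp5 = 135
P3: v2 -> pp5 = 135

Answer: 10 10 135 135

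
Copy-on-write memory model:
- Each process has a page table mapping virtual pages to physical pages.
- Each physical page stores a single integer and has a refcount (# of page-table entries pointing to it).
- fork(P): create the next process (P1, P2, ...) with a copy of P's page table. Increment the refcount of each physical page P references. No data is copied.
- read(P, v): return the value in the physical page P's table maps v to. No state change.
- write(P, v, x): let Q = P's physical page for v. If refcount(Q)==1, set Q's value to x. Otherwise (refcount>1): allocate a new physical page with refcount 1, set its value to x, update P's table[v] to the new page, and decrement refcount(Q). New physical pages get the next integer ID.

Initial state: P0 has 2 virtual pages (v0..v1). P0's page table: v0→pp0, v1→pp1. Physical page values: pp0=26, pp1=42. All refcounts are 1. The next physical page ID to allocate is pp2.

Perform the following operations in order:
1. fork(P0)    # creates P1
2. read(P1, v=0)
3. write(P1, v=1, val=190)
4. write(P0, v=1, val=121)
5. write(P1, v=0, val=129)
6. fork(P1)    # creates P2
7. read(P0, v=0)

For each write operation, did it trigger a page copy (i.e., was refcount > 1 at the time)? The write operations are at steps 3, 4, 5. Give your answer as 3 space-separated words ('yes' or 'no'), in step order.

Op 1: fork(P0) -> P1. 2 ppages; refcounts: pp0:2 pp1:2
Op 2: read(P1, v0) -> 26. No state change.
Op 3: write(P1, v1, 190). refcount(pp1)=2>1 -> COPY to pp2. 3 ppages; refcounts: pp0:2 pp1:1 pp2:1
Op 4: write(P0, v1, 121). refcount(pp1)=1 -> write in place. 3 ppages; refcounts: pp0:2 pp1:1 pp2:1
Op 5: write(P1, v0, 129). refcount(pp0)=2>1 -> COPY to pp3. 4 ppages; refcounts: pp0:1 pp1:1 pp2:1 pp3:1
Op 6: fork(P1) -> P2. 4 ppages; refcounts: pp0:1 pp1:1 pp2:2 pp3:2
Op 7: read(P0, v0) -> 26. No state change.

yes no yes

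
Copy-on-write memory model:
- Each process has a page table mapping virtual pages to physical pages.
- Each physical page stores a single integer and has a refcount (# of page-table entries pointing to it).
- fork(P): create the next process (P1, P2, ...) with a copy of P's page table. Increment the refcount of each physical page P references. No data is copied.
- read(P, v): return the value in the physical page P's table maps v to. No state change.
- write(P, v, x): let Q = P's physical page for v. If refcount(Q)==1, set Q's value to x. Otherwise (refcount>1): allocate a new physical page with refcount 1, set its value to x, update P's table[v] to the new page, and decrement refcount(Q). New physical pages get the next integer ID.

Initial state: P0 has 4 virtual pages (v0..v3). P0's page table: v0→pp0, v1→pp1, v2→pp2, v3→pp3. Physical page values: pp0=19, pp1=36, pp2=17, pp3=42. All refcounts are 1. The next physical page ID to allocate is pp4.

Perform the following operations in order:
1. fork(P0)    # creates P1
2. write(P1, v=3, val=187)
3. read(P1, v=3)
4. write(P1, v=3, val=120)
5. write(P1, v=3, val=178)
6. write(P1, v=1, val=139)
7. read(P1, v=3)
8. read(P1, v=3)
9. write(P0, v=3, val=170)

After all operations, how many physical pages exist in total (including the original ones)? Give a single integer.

Answer: 6

Derivation:
Op 1: fork(P0) -> P1. 4 ppages; refcounts: pp0:2 pp1:2 pp2:2 pp3:2
Op 2: write(P1, v3, 187). refcount(pp3)=2>1 -> COPY to pp4. 5 ppages; refcounts: pp0:2 pp1:2 pp2:2 pp3:1 pp4:1
Op 3: read(P1, v3) -> 187. No state change.
Op 4: write(P1, v3, 120). refcount(pp4)=1 -> write in place. 5 ppages; refcounts: pp0:2 pp1:2 pp2:2 pp3:1 pp4:1
Op 5: write(P1, v3, 178). refcount(pp4)=1 -> write in place. 5 ppages; refcounts: pp0:2 pp1:2 pp2:2 pp3:1 pp4:1
Op 6: write(P1, v1, 139). refcount(pp1)=2>1 -> COPY to pp5. 6 ppages; refcounts: pp0:2 pp1:1 pp2:2 pp3:1 pp4:1 pp5:1
Op 7: read(P1, v3) -> 178. No state change.
Op 8: read(P1, v3) -> 178. No state change.
Op 9: write(P0, v3, 170). refcount(pp3)=1 -> write in place. 6 ppages; refcounts: pp0:2 pp1:1 pp2:2 pp3:1 pp4:1 pp5:1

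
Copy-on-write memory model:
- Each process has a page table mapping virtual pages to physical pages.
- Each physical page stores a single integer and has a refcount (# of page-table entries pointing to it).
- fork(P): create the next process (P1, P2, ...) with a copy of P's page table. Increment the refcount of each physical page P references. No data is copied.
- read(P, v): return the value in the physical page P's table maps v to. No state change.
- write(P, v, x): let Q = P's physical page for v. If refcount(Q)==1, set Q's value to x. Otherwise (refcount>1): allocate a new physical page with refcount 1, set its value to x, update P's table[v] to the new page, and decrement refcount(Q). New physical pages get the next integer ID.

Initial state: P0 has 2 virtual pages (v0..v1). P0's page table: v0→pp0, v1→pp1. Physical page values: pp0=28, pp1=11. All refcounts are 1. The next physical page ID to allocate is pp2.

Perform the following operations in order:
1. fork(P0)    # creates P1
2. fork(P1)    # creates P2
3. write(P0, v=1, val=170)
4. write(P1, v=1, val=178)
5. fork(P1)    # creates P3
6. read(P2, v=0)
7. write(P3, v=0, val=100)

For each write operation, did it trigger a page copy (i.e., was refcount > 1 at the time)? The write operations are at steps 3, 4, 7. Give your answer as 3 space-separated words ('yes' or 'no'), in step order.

Op 1: fork(P0) -> P1. 2 ppages; refcounts: pp0:2 pp1:2
Op 2: fork(P1) -> P2. 2 ppages; refcounts: pp0:3 pp1:3
Op 3: write(P0, v1, 170). refcount(pp1)=3>1 -> COPY to pp2. 3 ppages; refcounts: pp0:3 pp1:2 pp2:1
Op 4: write(P1, v1, 178). refcount(pp1)=2>1 -> COPY to pp3. 4 ppages; refcounts: pp0:3 pp1:1 pp2:1 pp3:1
Op 5: fork(P1) -> P3. 4 ppages; refcounts: pp0:4 pp1:1 pp2:1 pp3:2
Op 6: read(P2, v0) -> 28. No state change.
Op 7: write(P3, v0, 100). refcount(pp0)=4>1 -> COPY to pp4. 5 ppages; refcounts: pp0:3 pp1:1 pp2:1 pp3:2 pp4:1

yes yes yes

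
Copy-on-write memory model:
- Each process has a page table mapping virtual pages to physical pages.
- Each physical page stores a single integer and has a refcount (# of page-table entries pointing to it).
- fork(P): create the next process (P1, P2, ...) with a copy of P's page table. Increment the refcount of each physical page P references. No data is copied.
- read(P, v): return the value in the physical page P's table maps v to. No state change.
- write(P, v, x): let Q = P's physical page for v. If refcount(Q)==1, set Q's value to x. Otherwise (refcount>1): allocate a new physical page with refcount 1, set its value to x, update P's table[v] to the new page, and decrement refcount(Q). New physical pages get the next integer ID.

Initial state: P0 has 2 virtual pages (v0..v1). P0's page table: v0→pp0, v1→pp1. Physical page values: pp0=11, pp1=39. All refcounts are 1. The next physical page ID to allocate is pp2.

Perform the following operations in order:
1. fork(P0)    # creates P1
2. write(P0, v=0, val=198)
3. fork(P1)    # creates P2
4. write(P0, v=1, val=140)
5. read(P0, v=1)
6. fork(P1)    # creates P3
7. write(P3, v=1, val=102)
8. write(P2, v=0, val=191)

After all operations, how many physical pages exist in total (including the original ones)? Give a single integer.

Op 1: fork(P0) -> P1. 2 ppages; refcounts: pp0:2 pp1:2
Op 2: write(P0, v0, 198). refcount(pp0)=2>1 -> COPY to pp2. 3 ppages; refcounts: pp0:1 pp1:2 pp2:1
Op 3: fork(P1) -> P2. 3 ppages; refcounts: pp0:2 pp1:3 pp2:1
Op 4: write(P0, v1, 140). refcount(pp1)=3>1 -> COPY to pp3. 4 ppages; refcounts: pp0:2 pp1:2 pp2:1 pp3:1
Op 5: read(P0, v1) -> 140. No state change.
Op 6: fork(P1) -> P3. 4 ppages; refcounts: pp0:3 pp1:3 pp2:1 pp3:1
Op 7: write(P3, v1, 102). refcount(pp1)=3>1 -> COPY to pp4. 5 ppages; refcounts: pp0:3 pp1:2 pp2:1 pp3:1 pp4:1
Op 8: write(P2, v0, 191). refcount(pp0)=3>1 -> COPY to pp5. 6 ppages; refcounts: pp0:2 pp1:2 pp2:1 pp3:1 pp4:1 pp5:1

Answer: 6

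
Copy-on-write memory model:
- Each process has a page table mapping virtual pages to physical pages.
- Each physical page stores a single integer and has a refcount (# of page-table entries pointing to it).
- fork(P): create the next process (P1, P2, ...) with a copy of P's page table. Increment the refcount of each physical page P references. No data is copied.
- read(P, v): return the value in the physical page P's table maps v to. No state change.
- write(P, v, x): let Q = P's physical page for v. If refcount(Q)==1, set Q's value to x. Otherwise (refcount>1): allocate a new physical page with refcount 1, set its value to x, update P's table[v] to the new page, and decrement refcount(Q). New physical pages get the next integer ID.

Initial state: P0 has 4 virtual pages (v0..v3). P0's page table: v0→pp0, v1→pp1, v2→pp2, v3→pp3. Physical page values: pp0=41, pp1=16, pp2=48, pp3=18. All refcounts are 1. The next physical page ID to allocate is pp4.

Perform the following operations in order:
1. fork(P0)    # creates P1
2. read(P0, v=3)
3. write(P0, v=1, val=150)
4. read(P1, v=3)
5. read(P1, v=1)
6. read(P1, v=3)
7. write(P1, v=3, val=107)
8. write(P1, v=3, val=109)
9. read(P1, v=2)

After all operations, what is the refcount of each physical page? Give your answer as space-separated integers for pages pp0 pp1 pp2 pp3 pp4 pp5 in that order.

Answer: 2 1 2 1 1 1

Derivation:
Op 1: fork(P0) -> P1. 4 ppages; refcounts: pp0:2 pp1:2 pp2:2 pp3:2
Op 2: read(P0, v3) -> 18. No state change.
Op 3: write(P0, v1, 150). refcount(pp1)=2>1 -> COPY to pp4. 5 ppages; refcounts: pp0:2 pp1:1 pp2:2 pp3:2 pp4:1
Op 4: read(P1, v3) -> 18. No state change.
Op 5: read(P1, v1) -> 16. No state change.
Op 6: read(P1, v3) -> 18. No state change.
Op 7: write(P1, v3, 107). refcount(pp3)=2>1 -> COPY to pp5. 6 ppages; refcounts: pp0:2 pp1:1 pp2:2 pp3:1 pp4:1 pp5:1
Op 8: write(P1, v3, 109). refcount(pp5)=1 -> write in place. 6 ppages; refcounts: pp0:2 pp1:1 pp2:2 pp3:1 pp4:1 pp5:1
Op 9: read(P1, v2) -> 48. No state change.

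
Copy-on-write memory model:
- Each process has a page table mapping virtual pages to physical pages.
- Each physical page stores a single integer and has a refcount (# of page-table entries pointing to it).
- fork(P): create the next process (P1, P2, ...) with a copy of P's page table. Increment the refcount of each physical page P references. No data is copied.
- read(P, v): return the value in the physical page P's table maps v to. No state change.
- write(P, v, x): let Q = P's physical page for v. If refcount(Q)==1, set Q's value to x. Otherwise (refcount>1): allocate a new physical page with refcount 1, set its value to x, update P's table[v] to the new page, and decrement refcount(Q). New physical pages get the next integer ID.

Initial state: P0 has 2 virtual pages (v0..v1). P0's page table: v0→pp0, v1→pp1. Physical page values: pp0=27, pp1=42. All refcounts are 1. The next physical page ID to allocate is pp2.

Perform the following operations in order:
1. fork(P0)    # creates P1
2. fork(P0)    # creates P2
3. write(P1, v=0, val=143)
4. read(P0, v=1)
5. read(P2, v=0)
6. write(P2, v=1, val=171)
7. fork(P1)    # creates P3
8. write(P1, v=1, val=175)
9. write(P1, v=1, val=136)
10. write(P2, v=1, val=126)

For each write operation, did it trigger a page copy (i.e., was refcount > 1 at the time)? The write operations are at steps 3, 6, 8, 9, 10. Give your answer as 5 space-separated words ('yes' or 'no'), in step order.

Op 1: fork(P0) -> P1. 2 ppages; refcounts: pp0:2 pp1:2
Op 2: fork(P0) -> P2. 2 ppages; refcounts: pp0:3 pp1:3
Op 3: write(P1, v0, 143). refcount(pp0)=3>1 -> COPY to pp2. 3 ppages; refcounts: pp0:2 pp1:3 pp2:1
Op 4: read(P0, v1) -> 42. No state change.
Op 5: read(P2, v0) -> 27. No state change.
Op 6: write(P2, v1, 171). refcount(pp1)=3>1 -> COPY to pp3. 4 ppages; refcounts: pp0:2 pp1:2 pp2:1 pp3:1
Op 7: fork(P1) -> P3. 4 ppages; refcounts: pp0:2 pp1:3 pp2:2 pp3:1
Op 8: write(P1, v1, 175). refcount(pp1)=3>1 -> COPY to pp4. 5 ppages; refcounts: pp0:2 pp1:2 pp2:2 pp3:1 pp4:1
Op 9: write(P1, v1, 136). refcount(pp4)=1 -> write in place. 5 ppages; refcounts: pp0:2 pp1:2 pp2:2 pp3:1 pp4:1
Op 10: write(P2, v1, 126). refcount(pp3)=1 -> write in place. 5 ppages; refcounts: pp0:2 pp1:2 pp2:2 pp3:1 pp4:1

yes yes yes no no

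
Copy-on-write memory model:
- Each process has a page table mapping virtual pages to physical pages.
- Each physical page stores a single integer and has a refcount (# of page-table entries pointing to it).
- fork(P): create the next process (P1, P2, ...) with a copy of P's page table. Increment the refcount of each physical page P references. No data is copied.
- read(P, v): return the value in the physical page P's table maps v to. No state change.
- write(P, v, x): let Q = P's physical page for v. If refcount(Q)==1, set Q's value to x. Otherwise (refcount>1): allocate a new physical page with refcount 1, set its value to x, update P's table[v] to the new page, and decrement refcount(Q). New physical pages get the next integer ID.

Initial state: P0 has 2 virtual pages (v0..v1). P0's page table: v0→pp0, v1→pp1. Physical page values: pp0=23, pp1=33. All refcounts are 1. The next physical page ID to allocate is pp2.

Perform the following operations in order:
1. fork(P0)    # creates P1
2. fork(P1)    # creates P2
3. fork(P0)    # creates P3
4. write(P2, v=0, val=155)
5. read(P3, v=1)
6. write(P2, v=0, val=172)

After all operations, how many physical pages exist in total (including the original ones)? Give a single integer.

Op 1: fork(P0) -> P1. 2 ppages; refcounts: pp0:2 pp1:2
Op 2: fork(P1) -> P2. 2 ppages; refcounts: pp0:3 pp1:3
Op 3: fork(P0) -> P3. 2 ppages; refcounts: pp0:4 pp1:4
Op 4: write(P2, v0, 155). refcount(pp0)=4>1 -> COPY to pp2. 3 ppages; refcounts: pp0:3 pp1:4 pp2:1
Op 5: read(P3, v1) -> 33. No state change.
Op 6: write(P2, v0, 172). refcount(pp2)=1 -> write in place. 3 ppages; refcounts: pp0:3 pp1:4 pp2:1

Answer: 3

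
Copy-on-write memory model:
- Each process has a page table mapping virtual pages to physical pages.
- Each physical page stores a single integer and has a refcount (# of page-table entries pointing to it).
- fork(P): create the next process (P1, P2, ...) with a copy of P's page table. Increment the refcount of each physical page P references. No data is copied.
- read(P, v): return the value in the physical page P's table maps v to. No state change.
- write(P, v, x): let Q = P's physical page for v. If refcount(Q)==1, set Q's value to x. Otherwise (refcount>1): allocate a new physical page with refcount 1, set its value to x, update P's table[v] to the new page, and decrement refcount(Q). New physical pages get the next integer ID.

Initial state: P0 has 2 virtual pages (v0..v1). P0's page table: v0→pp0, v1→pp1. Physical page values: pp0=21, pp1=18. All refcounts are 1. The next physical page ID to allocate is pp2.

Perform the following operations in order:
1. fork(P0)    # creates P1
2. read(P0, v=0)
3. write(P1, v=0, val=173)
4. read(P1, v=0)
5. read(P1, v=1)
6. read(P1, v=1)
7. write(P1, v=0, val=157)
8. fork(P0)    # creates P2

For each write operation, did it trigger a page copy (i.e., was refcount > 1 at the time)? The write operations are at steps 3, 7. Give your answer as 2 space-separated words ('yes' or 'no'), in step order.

Op 1: fork(P0) -> P1. 2 ppages; refcounts: pp0:2 pp1:2
Op 2: read(P0, v0) -> 21. No state change.
Op 3: write(P1, v0, 173). refcount(pp0)=2>1 -> COPY to pp2. 3 ppages; refcounts: pp0:1 pp1:2 pp2:1
Op 4: read(P1, v0) -> 173. No state change.
Op 5: read(P1, v1) -> 18. No state change.
Op 6: read(P1, v1) -> 18. No state change.
Op 7: write(P1, v0, 157). refcount(pp2)=1 -> write in place. 3 ppages; refcounts: pp0:1 pp1:2 pp2:1
Op 8: fork(P0) -> P2. 3 ppages; refcounts: pp0:2 pp1:3 pp2:1

yes no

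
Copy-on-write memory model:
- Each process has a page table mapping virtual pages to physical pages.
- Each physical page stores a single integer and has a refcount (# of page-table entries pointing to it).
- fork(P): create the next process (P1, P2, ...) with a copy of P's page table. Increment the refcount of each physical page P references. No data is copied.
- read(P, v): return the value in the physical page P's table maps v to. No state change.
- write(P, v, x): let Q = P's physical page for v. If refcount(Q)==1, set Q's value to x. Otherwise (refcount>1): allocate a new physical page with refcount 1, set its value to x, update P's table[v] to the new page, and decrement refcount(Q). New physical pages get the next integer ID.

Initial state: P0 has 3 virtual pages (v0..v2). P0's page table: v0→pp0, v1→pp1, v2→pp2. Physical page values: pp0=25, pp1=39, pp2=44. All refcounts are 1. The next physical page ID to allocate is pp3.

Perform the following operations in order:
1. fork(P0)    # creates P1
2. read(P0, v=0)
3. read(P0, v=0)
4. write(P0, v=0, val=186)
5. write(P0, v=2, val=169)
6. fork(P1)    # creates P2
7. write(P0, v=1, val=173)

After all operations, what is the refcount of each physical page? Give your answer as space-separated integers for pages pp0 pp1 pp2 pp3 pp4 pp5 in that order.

Answer: 2 2 2 1 1 1

Derivation:
Op 1: fork(P0) -> P1. 3 ppages; refcounts: pp0:2 pp1:2 pp2:2
Op 2: read(P0, v0) -> 25. No state change.
Op 3: read(P0, v0) -> 25. No state change.
Op 4: write(P0, v0, 186). refcount(pp0)=2>1 -> COPY to pp3. 4 ppages; refcounts: pp0:1 pp1:2 pp2:2 pp3:1
Op 5: write(P0, v2, 169). refcount(pp2)=2>1 -> COPY to pp4. 5 ppages; refcounts: pp0:1 pp1:2 pp2:1 pp3:1 pp4:1
Op 6: fork(P1) -> P2. 5 ppages; refcounts: pp0:2 pp1:3 pp2:2 pp3:1 pp4:1
Op 7: write(P0, v1, 173). refcount(pp1)=3>1 -> COPY to pp5. 6 ppages; refcounts: pp0:2 pp1:2 pp2:2 pp3:1 pp4:1 pp5:1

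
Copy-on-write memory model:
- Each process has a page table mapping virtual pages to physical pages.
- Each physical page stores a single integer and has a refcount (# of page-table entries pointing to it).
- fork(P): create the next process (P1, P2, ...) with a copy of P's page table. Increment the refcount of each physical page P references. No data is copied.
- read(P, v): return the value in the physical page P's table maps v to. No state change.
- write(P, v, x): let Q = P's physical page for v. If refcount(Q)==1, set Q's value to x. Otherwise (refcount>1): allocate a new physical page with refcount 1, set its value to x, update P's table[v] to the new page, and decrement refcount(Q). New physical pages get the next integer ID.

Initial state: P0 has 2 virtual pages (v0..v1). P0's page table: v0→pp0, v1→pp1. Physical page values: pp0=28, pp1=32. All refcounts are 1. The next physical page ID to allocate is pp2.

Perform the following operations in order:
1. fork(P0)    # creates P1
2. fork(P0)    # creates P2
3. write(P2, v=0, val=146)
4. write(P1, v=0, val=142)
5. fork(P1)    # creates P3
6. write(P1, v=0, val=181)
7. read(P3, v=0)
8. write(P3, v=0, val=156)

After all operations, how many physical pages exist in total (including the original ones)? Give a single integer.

Op 1: fork(P0) -> P1. 2 ppages; refcounts: pp0:2 pp1:2
Op 2: fork(P0) -> P2. 2 ppages; refcounts: pp0:3 pp1:3
Op 3: write(P2, v0, 146). refcount(pp0)=3>1 -> COPY to pp2. 3 ppages; refcounts: pp0:2 pp1:3 pp2:1
Op 4: write(P1, v0, 142). refcount(pp0)=2>1 -> COPY to pp3. 4 ppages; refcounts: pp0:1 pp1:3 pp2:1 pp3:1
Op 5: fork(P1) -> P3. 4 ppages; refcounts: pp0:1 pp1:4 pp2:1 pp3:2
Op 6: write(P1, v0, 181). refcount(pp3)=2>1 -> COPY to pp4. 5 ppages; refcounts: pp0:1 pp1:4 pp2:1 pp3:1 pp4:1
Op 7: read(P3, v0) -> 142. No state change.
Op 8: write(P3, v0, 156). refcount(pp3)=1 -> write in place. 5 ppages; refcounts: pp0:1 pp1:4 pp2:1 pp3:1 pp4:1

Answer: 5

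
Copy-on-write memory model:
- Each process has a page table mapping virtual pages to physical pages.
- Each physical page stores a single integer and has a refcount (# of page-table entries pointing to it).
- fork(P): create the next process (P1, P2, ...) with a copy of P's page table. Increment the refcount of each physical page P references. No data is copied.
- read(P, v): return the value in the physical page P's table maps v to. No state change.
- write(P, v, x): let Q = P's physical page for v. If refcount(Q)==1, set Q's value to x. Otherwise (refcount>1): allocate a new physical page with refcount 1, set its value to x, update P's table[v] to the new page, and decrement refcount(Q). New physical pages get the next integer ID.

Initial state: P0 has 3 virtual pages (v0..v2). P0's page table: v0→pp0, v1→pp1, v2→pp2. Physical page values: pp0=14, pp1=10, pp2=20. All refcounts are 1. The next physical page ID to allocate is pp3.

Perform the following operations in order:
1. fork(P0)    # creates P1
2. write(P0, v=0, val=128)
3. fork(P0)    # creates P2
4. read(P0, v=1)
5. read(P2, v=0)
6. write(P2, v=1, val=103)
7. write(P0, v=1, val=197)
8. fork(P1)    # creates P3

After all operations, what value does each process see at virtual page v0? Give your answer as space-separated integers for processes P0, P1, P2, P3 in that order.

Op 1: fork(P0) -> P1. 3 ppages; refcounts: pp0:2 pp1:2 pp2:2
Op 2: write(P0, v0, 128). refcount(pp0)=2>1 -> COPY to pp3. 4 ppages; refcounts: pp0:1 pp1:2 pp2:2 pp3:1
Op 3: fork(P0) -> P2. 4 ppages; refcounts: pp0:1 pp1:3 pp2:3 pp3:2
Op 4: read(P0, v1) -> 10. No state change.
Op 5: read(P2, v0) -> 128. No state change.
Op 6: write(P2, v1, 103). refcount(pp1)=3>1 -> COPY to pp4. 5 ppages; refcounts: pp0:1 pp1:2 pp2:3 pp3:2 pp4:1
Op 7: write(P0, v1, 197). refcount(pp1)=2>1 -> COPY to pp5. 6 ppages; refcounts: pp0:1 pp1:1 pp2:3 pp3:2 pp4:1 pp5:1
Op 8: fork(P1) -> P3. 6 ppages; refcounts: pp0:2 pp1:2 pp2:4 pp3:2 pp4:1 pp5:1
P0: v0 -> pp3 = 128
P1: v0 -> pp0 = 14
P2: v0 -> pp3 = 128
P3: v0 -> pp0 = 14

Answer: 128 14 128 14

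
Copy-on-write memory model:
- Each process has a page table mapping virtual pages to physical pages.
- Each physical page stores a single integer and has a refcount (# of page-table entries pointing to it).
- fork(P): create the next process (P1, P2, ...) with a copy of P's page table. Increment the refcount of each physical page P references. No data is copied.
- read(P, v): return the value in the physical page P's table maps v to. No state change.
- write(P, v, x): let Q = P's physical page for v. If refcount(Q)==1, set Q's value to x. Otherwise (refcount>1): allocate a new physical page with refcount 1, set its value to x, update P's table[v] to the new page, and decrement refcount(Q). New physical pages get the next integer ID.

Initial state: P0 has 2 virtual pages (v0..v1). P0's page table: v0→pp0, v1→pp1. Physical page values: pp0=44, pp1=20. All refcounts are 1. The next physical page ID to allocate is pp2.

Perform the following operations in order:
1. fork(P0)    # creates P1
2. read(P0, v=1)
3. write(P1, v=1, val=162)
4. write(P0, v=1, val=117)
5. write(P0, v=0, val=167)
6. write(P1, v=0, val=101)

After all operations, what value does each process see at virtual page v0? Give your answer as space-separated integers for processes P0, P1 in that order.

Answer: 167 101

Derivation:
Op 1: fork(P0) -> P1. 2 ppages; refcounts: pp0:2 pp1:2
Op 2: read(P0, v1) -> 20. No state change.
Op 3: write(P1, v1, 162). refcount(pp1)=2>1 -> COPY to pp2. 3 ppages; refcounts: pp0:2 pp1:1 pp2:1
Op 4: write(P0, v1, 117). refcount(pp1)=1 -> write in place. 3 ppages; refcounts: pp0:2 pp1:1 pp2:1
Op 5: write(P0, v0, 167). refcount(pp0)=2>1 -> COPY to pp3. 4 ppages; refcounts: pp0:1 pp1:1 pp2:1 pp3:1
Op 6: write(P1, v0, 101). refcount(pp0)=1 -> write in place. 4 ppages; refcounts: pp0:1 pp1:1 pp2:1 pp3:1
P0: v0 -> pp3 = 167
P1: v0 -> pp0 = 101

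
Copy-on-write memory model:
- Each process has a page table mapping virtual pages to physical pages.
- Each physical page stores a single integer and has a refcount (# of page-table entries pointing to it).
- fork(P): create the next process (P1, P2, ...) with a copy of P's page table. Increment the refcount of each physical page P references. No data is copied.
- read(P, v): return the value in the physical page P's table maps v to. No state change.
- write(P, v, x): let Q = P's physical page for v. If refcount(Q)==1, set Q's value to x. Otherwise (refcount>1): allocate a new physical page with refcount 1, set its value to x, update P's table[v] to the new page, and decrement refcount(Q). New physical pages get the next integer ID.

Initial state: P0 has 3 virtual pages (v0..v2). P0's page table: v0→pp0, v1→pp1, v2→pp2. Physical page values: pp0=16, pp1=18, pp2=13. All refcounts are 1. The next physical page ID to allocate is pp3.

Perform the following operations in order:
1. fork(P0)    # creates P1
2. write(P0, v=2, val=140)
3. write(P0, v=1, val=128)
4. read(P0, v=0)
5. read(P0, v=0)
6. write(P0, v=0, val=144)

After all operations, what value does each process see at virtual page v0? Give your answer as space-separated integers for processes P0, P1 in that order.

Answer: 144 16

Derivation:
Op 1: fork(P0) -> P1. 3 ppages; refcounts: pp0:2 pp1:2 pp2:2
Op 2: write(P0, v2, 140). refcount(pp2)=2>1 -> COPY to pp3. 4 ppages; refcounts: pp0:2 pp1:2 pp2:1 pp3:1
Op 3: write(P0, v1, 128). refcount(pp1)=2>1 -> COPY to pp4. 5 ppages; refcounts: pp0:2 pp1:1 pp2:1 pp3:1 pp4:1
Op 4: read(P0, v0) -> 16. No state change.
Op 5: read(P0, v0) -> 16. No state change.
Op 6: write(P0, v0, 144). refcount(pp0)=2>1 -> COPY to pp5. 6 ppages; refcounts: pp0:1 pp1:1 pp2:1 pp3:1 pp4:1 pp5:1
P0: v0 -> pp5 = 144
P1: v0 -> pp0 = 16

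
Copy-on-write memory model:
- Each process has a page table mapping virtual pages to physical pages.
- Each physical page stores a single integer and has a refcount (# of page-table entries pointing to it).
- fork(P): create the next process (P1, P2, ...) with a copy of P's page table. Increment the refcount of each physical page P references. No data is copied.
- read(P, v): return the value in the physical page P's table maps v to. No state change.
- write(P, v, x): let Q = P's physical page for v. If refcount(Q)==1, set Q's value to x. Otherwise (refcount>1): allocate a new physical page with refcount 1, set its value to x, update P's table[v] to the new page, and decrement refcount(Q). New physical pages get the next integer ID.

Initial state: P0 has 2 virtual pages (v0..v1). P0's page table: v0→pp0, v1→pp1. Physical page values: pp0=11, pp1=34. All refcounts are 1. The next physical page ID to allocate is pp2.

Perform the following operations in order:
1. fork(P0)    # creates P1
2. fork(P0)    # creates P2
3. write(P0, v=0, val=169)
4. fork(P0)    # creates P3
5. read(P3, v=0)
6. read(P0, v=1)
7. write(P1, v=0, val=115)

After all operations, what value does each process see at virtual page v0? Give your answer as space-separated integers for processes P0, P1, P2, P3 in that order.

Op 1: fork(P0) -> P1. 2 ppages; refcounts: pp0:2 pp1:2
Op 2: fork(P0) -> P2. 2 ppages; refcounts: pp0:3 pp1:3
Op 3: write(P0, v0, 169). refcount(pp0)=3>1 -> COPY to pp2. 3 ppages; refcounts: pp0:2 pp1:3 pp2:1
Op 4: fork(P0) -> P3. 3 ppages; refcounts: pp0:2 pp1:4 pp2:2
Op 5: read(P3, v0) -> 169. No state change.
Op 6: read(P0, v1) -> 34. No state change.
Op 7: write(P1, v0, 115). refcount(pp0)=2>1 -> COPY to pp3. 4 ppages; refcounts: pp0:1 pp1:4 pp2:2 pp3:1
P0: v0 -> pp2 = 169
P1: v0 -> pp3 = 115
P2: v0 -> pp0 = 11
P3: v0 -> pp2 = 169

Answer: 169 115 11 169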